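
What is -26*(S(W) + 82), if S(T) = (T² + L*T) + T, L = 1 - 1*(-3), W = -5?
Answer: -2132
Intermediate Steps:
L = 4 (L = 1 + 3 = 4)
S(T) = T² + 5*T (S(T) = (T² + 4*T) + T = T² + 5*T)
-26*(S(W) + 82) = -26*(-5*(5 - 5) + 82) = -26*(-5*0 + 82) = -26*(0 + 82) = -26*82 = -2132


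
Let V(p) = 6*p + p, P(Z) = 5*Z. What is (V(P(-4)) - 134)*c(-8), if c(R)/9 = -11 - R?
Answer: 7398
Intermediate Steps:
c(R) = -99 - 9*R (c(R) = 9*(-11 - R) = -99 - 9*R)
V(p) = 7*p
(V(P(-4)) - 134)*c(-8) = (7*(5*(-4)) - 134)*(-99 - 9*(-8)) = (7*(-20) - 134)*(-99 + 72) = (-140 - 134)*(-27) = -274*(-27) = 7398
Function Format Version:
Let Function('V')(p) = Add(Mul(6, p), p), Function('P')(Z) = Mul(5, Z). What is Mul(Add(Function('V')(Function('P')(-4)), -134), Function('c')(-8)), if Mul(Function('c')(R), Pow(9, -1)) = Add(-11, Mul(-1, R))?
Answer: 7398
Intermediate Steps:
Function('c')(R) = Add(-99, Mul(-9, R)) (Function('c')(R) = Mul(9, Add(-11, Mul(-1, R))) = Add(-99, Mul(-9, R)))
Function('V')(p) = Mul(7, p)
Mul(Add(Function('V')(Function('P')(-4)), -134), Function('c')(-8)) = Mul(Add(Mul(7, Mul(5, -4)), -134), Add(-99, Mul(-9, -8))) = Mul(Add(Mul(7, -20), -134), Add(-99, 72)) = Mul(Add(-140, -134), -27) = Mul(-274, -27) = 7398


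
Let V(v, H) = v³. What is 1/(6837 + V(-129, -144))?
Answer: -1/2139852 ≈ -4.6732e-7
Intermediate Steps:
1/(6837 + V(-129, -144)) = 1/(6837 + (-129)³) = 1/(6837 - 2146689) = 1/(-2139852) = -1/2139852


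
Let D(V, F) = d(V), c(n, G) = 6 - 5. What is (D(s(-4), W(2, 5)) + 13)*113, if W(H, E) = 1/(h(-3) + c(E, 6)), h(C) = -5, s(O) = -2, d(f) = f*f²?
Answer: 565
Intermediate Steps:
d(f) = f³
c(n, G) = 1
W(H, E) = -¼ (W(H, E) = 1/(-5 + 1) = 1/(-4) = -¼)
D(V, F) = V³
(D(s(-4), W(2, 5)) + 13)*113 = ((-2)³ + 13)*113 = (-8 + 13)*113 = 5*113 = 565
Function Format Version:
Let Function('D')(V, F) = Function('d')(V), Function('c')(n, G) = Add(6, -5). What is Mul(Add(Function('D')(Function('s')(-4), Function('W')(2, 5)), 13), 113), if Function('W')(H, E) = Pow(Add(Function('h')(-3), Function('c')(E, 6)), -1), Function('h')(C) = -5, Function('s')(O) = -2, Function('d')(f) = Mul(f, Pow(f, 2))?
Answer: 565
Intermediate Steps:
Function('d')(f) = Pow(f, 3)
Function('c')(n, G) = 1
Function('W')(H, E) = Rational(-1, 4) (Function('W')(H, E) = Pow(Add(-5, 1), -1) = Pow(-4, -1) = Rational(-1, 4))
Function('D')(V, F) = Pow(V, 3)
Mul(Add(Function('D')(Function('s')(-4), Function('W')(2, 5)), 13), 113) = Mul(Add(Pow(-2, 3), 13), 113) = Mul(Add(-8, 13), 113) = Mul(5, 113) = 565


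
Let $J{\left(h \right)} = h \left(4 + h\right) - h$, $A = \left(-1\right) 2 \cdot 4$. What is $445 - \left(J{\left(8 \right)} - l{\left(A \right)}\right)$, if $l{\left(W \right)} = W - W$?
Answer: $357$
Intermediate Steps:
$A = -8$ ($A = \left(-2\right) 4 = -8$)
$l{\left(W \right)} = 0$
$J{\left(h \right)} = - h + h \left(4 + h\right)$
$445 - \left(J{\left(8 \right)} - l{\left(A \right)}\right) = 445 - \left(8 \left(3 + 8\right) - 0\right) = 445 - \left(8 \cdot 11 + 0\right) = 445 - \left(88 + 0\right) = 445 - 88 = 357$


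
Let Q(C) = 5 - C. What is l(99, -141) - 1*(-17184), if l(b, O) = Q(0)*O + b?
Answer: 16578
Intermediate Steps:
l(b, O) = b + 5*O (l(b, O) = (5 - 1*0)*O + b = (5 + 0)*O + b = 5*O + b = b + 5*O)
l(99, -141) - 1*(-17184) = (99 + 5*(-141)) - 1*(-17184) = (99 - 705) + 17184 = -606 + 17184 = 16578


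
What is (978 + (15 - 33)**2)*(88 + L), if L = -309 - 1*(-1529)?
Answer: 1703016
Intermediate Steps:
L = 1220 (L = -309 + 1529 = 1220)
(978 + (15 - 33)**2)*(88 + L) = (978 + (15 - 33)**2)*(88 + 1220) = (978 + (-18)**2)*1308 = (978 + 324)*1308 = 1302*1308 = 1703016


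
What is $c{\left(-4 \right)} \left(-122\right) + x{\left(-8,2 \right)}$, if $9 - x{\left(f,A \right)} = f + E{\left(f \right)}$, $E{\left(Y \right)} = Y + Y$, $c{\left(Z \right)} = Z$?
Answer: $521$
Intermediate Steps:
$E{\left(Y \right)} = 2 Y$
$x{\left(f,A \right)} = 9 - 3 f$ ($x{\left(f,A \right)} = 9 - \left(f + 2 f\right) = 9 - 3 f$)
$c{\left(-4 \right)} \left(-122\right) + x{\left(-8,2 \right)} = \left(-4\right) \left(-122\right) + \left(9 - -24\right) = 488 + \left(9 + 24\right) = 488 + 33 = 521$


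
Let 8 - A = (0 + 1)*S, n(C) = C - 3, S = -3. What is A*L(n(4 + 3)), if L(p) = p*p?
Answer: 176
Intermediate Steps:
n(C) = -3 + C
L(p) = p²
A = 11 (A = 8 - (0 + 1)*(-3) = 8 - (-3) = 8 - 1*(-3) = 8 + 3 = 11)
A*L(n(4 + 3)) = 11*(-3 + (4 + 3))² = 11*(-3 + 7)² = 11*4² = 11*16 = 176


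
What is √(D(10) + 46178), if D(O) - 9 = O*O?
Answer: 3*√5143 ≈ 215.14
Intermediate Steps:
D(O) = 9 + O² (D(O) = 9 + O*O = 9 + O²)
√(D(10) + 46178) = √((9 + 10²) + 46178) = √((9 + 100) + 46178) = √(109 + 46178) = √46287 = 3*√5143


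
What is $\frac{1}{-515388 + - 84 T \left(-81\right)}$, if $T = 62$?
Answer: $- \frac{1}{93540} \approx -1.0691 \cdot 10^{-5}$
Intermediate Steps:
$\frac{1}{-515388 + - 84 T \left(-81\right)} = \frac{1}{-515388 + \left(-84\right) 62 \left(-81\right)} = \frac{1}{-515388 - -421848} = \frac{1}{-515388 + 421848} = \frac{1}{-93540} = - \frac{1}{93540}$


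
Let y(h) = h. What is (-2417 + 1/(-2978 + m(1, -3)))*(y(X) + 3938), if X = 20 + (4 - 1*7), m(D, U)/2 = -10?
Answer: -28658590485/2998 ≈ -9.5592e+6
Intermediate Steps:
m(D, U) = -20 (m(D, U) = 2*(-10) = -20)
X = 17 (X = 20 + (4 - 7) = 20 - 3 = 17)
(-2417 + 1/(-2978 + m(1, -3)))*(y(X) + 3938) = (-2417 + 1/(-2978 - 20))*(17 + 3938) = (-2417 + 1/(-2998))*3955 = (-2417 - 1/2998)*3955 = -7246167/2998*3955 = -28658590485/2998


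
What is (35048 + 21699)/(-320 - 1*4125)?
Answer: -56747/4445 ≈ -12.766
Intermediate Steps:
(35048 + 21699)/(-320 - 1*4125) = 56747/(-320 - 4125) = 56747/(-4445) = 56747*(-1/4445) = -56747/4445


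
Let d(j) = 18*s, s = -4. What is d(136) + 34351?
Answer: 34279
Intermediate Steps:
d(j) = -72 (d(j) = 18*(-4) = -72)
d(136) + 34351 = -72 + 34351 = 34279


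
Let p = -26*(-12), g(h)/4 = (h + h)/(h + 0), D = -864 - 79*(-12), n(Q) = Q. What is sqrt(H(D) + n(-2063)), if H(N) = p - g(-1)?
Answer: I*sqrt(1759) ≈ 41.94*I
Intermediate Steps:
D = 84 (D = -864 + 948 = 84)
g(h) = 8 (g(h) = 4*((h + h)/(h + 0)) = 4*((2*h)/h) = 4*2 = 8)
p = 312
H(N) = 304 (H(N) = 312 - 1*8 = 312 - 8 = 304)
sqrt(H(D) + n(-2063)) = sqrt(304 - 2063) = sqrt(-1759) = I*sqrt(1759)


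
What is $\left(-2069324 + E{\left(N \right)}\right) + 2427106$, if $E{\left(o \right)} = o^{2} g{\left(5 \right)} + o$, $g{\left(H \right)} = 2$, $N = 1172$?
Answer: $3106122$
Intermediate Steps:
$E{\left(o \right)} = o + 2 o^{2}$ ($E{\left(o \right)} = o^{2} \cdot 2 + o = 2 o^{2} + o = o + 2 o^{2}$)
$\left(-2069324 + E{\left(N \right)}\right) + 2427106 = \left(-2069324 + 1172 \left(1 + 2 \cdot 1172\right)\right) + 2427106 = \left(-2069324 + 1172 \left(1 + 2344\right)\right) + 2427106 = \left(-2069324 + 1172 \cdot 2345\right) + 2427106 = \left(-2069324 + 2748340\right) + 2427106 = 679016 + 2427106 = 3106122$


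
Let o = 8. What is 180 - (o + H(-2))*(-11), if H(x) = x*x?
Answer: 312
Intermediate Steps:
H(x) = x²
180 - (o + H(-2))*(-11) = 180 - (8 + (-2)²)*(-11) = 180 - (8 + 4)*(-11) = 180 - 12*(-11) = 180 - 1*(-132) = 180 + 132 = 312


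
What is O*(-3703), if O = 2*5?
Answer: -37030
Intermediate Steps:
O = 10
O*(-3703) = 10*(-3703) = -37030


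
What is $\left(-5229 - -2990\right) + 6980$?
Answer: $4741$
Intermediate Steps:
$\left(-5229 - -2990\right) + 6980 = \left(-5229 + 2990\right) + 6980 = -2239 + 6980 = 4741$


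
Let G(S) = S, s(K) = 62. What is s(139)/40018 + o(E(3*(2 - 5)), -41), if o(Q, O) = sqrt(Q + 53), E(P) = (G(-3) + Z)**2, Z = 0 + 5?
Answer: 31/20009 + sqrt(57) ≈ 7.5514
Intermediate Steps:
Z = 5
E(P) = 4 (E(P) = (-3 + 5)**2 = 2**2 = 4)
o(Q, O) = sqrt(53 + Q)
s(139)/40018 + o(E(3*(2 - 5)), -41) = 62/40018 + sqrt(53 + 4) = 62*(1/40018) + sqrt(57) = 31/20009 + sqrt(57)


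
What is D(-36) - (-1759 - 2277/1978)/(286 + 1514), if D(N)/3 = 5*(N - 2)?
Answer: -88084627/154800 ≈ -569.02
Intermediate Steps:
D(N) = -30 + 15*N (D(N) = 3*(5*(N - 2)) = 3*(5*(-2 + N)) = 3*(-10 + 5*N) = -30 + 15*N)
D(-36) - (-1759 - 2277/1978)/(286 + 1514) = (-30 + 15*(-36)) - (-1759 - 2277/1978)/(286 + 1514) = (-30 - 540) - (-1759 - 2277*1/1978)/1800 = -570 - (-1759 - 99/86)/1800 = -570 - (-151373)/(86*1800) = -570 - 1*(-151373/154800) = -570 + 151373/154800 = -88084627/154800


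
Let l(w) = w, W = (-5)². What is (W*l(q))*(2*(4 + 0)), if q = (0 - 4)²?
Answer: 3200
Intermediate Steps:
W = 25
q = 16 (q = (-4)² = 16)
(W*l(q))*(2*(4 + 0)) = (25*16)*(2*(4 + 0)) = 400*(2*4) = 400*8 = 3200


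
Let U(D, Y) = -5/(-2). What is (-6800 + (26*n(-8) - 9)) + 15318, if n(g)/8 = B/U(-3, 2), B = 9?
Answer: 46289/5 ≈ 9257.8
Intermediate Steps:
U(D, Y) = 5/2 (U(D, Y) = -5*(-½) = 5/2)
n(g) = 144/5 (n(g) = 8*(9/(5/2)) = 8*(9*(⅖)) = 8*(18/5) = 144/5)
(-6800 + (26*n(-8) - 9)) + 15318 = (-6800 + (26*(144/5) - 9)) + 15318 = (-6800 + (3744/5 - 9)) + 15318 = (-6800 + 3699/5) + 15318 = -30301/5 + 15318 = 46289/5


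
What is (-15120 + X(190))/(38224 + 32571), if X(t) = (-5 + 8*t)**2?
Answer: 456021/14159 ≈ 32.207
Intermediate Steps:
(-15120 + X(190))/(38224 + 32571) = (-15120 + (-5 + 8*190)**2)/(38224 + 32571) = (-15120 + (-5 + 1520)**2)/70795 = (-15120 + 1515**2)*(1/70795) = (-15120 + 2295225)*(1/70795) = 2280105*(1/70795) = 456021/14159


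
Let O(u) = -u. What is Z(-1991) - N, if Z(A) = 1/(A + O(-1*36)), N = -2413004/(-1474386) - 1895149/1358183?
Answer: -473250904408414/1957430065623645 ≈ -0.24177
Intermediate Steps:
N = 241559929109/1001243000319 (N = -2413004*(-1/1474386) - 1895149*1/1358183 = 1206502/737193 - 1895149/1358183 = 241559929109/1001243000319 ≈ 0.24126)
Z(A) = 1/(36 + A) (Z(A) = 1/(A - (-1)*36) = 1/(A - 1*(-36)) = 1/(A + 36) = 1/(36 + A))
Z(-1991) - N = 1/(36 - 1991) - 1*241559929109/1001243000319 = 1/(-1955) - 241559929109/1001243000319 = -1/1955 - 241559929109/1001243000319 = -473250904408414/1957430065623645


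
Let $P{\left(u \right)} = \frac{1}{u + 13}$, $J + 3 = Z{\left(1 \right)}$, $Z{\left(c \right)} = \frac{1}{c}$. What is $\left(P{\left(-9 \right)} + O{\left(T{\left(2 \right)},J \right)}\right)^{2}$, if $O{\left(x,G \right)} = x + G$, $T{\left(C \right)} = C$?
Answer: $\frac{1}{16} \approx 0.0625$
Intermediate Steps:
$J = -2$ ($J = -3 + 1^{-1} = -3 + 1 = -2$)
$O{\left(x,G \right)} = G + x$
$P{\left(u \right)} = \frac{1}{13 + u}$
$\left(P{\left(-9 \right)} + O{\left(T{\left(2 \right)},J \right)}\right)^{2} = \left(\frac{1}{13 - 9} + \left(-2 + 2\right)\right)^{2} = \left(\frac{1}{4} + 0\right)^{2} = \left(\frac{1}{4}\right)^{2} = \frac{1}{16}$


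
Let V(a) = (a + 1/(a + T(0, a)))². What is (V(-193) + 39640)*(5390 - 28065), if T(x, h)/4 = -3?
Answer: -2930824795892/1681 ≈ -1.7435e+9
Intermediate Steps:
T(x, h) = -12 (T(x, h) = 4*(-3) = -12)
V(a) = (a + 1/(-12 + a))² (V(a) = (a + 1/(a - 12))² = (a + 1/(-12 + a))²)
(V(-193) + 39640)*(5390 - 28065) = ((1 + (-193)² - 12*(-193))²/(-12 - 193)² + 39640)*(5390 - 28065) = ((1 + 37249 + 2316)²/(-205)² + 39640)*(-22675) = ((1/42025)*39566² + 39640)*(-22675) = ((1/42025)*1565468356 + 39640)*(-22675) = (1565468356/42025 + 39640)*(-22675) = (3231339356/42025)*(-22675) = -2930824795892/1681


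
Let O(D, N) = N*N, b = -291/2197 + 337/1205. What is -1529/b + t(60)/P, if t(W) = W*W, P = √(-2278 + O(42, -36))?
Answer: -4047851665/389734 - 1800*I*√982/491 ≈ -10386.0 - 114.88*I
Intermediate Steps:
b = 389734/2647385 (b = -291*1/2197 + 337*(1/1205) = -291/2197 + 337/1205 = 389734/2647385 ≈ 0.14721)
O(D, N) = N²
P = I*√982 (P = √(-2278 + (-36)²) = √(-2278 + 1296) = √(-982) = I*√982 ≈ 31.337*I)
t(W) = W²
-1529/b + t(60)/P = -1529/389734/2647385 + 60²/((I*√982)) = -1529*2647385/389734 + 3600*(-I*√982/982) = -4047851665/389734 - 1800*I*√982/491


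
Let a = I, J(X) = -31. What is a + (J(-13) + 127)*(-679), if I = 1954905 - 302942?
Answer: 1586779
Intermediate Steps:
I = 1651963
a = 1651963
a + (J(-13) + 127)*(-679) = 1651963 + (-31 + 127)*(-679) = 1651963 + 96*(-679) = 1651963 - 65184 = 1586779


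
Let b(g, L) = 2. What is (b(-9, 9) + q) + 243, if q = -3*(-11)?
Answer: 278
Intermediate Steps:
q = 33
(b(-9, 9) + q) + 243 = (2 + 33) + 243 = 35 + 243 = 278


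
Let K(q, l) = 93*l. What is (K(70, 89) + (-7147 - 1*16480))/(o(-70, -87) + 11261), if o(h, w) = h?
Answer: -15350/11191 ≈ -1.3716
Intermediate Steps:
(K(70, 89) + (-7147 - 1*16480))/(o(-70, -87) + 11261) = (93*89 + (-7147 - 1*16480))/(-70 + 11261) = (8277 + (-7147 - 16480))/11191 = (8277 - 23627)*(1/11191) = -15350*1/11191 = -15350/11191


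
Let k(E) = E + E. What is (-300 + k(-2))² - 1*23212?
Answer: 69204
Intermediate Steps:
k(E) = 2*E
(-300 + k(-2))² - 1*23212 = (-300 + 2*(-2))² - 1*23212 = (-300 - 4)² - 23212 = (-304)² - 23212 = 92416 - 23212 = 69204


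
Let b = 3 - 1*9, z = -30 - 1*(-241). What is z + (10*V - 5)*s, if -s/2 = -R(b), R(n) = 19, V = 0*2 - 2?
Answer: -739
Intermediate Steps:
V = -2 (V = 0 - 2 = -2)
z = 211 (z = -30 + 241 = 211)
b = -6 (b = 3 - 9 = -6)
s = 38 (s = -(-2)*19 = -2*(-19) = 38)
z + (10*V - 5)*s = 211 + (10*(-2) - 5)*38 = 211 + (-20 - 5)*38 = 211 - 25*38 = 211 - 950 = -739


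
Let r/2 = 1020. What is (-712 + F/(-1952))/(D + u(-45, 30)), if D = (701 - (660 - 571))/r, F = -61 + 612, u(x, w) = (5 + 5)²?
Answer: -6951875/978928 ≈ -7.1015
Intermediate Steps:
r = 2040 (r = 2*1020 = 2040)
u(x, w) = 100 (u(x, w) = 10² = 100)
F = 551
D = 3/10 (D = (701 - (660 - 571))/2040 = (701 - 1*89)*(1/2040) = (701 - 89)*(1/2040) = 612*(1/2040) = 3/10 ≈ 0.30000)
(-712 + F/(-1952))/(D + u(-45, 30)) = (-712 + 551/(-1952))/(3/10 + 100) = (-712 + 551*(-1/1952))/(1003/10) = (-712 - 551/1952)*(10/1003) = -1390375/1952*10/1003 = -6951875/978928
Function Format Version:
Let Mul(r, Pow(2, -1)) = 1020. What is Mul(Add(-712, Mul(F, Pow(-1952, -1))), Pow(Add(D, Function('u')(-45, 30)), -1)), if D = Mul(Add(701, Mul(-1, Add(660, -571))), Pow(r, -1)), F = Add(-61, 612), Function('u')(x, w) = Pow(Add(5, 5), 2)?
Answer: Rational(-6951875, 978928) ≈ -7.1015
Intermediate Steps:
r = 2040 (r = Mul(2, 1020) = 2040)
Function('u')(x, w) = 100 (Function('u')(x, w) = Pow(10, 2) = 100)
F = 551
D = Rational(3, 10) (D = Mul(Add(701, Mul(-1, Add(660, -571))), Pow(2040, -1)) = Mul(Add(701, Mul(-1, 89)), Rational(1, 2040)) = Mul(Add(701, -89), Rational(1, 2040)) = Mul(612, Rational(1, 2040)) = Rational(3, 10) ≈ 0.30000)
Mul(Add(-712, Mul(F, Pow(-1952, -1))), Pow(Add(D, Function('u')(-45, 30)), -1)) = Mul(Add(-712, Mul(551, Pow(-1952, -1))), Pow(Add(Rational(3, 10), 100), -1)) = Mul(Add(-712, Mul(551, Rational(-1, 1952))), Pow(Rational(1003, 10), -1)) = Mul(Add(-712, Rational(-551, 1952)), Rational(10, 1003)) = Mul(Rational(-1390375, 1952), Rational(10, 1003)) = Rational(-6951875, 978928)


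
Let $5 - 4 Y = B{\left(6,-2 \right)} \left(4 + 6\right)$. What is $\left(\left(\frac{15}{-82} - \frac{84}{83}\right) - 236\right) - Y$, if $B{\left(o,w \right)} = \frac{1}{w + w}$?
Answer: $- \frac{6508441}{27224} \approx -239.07$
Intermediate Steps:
$B{\left(o,w \right)} = \frac{1}{2 w}$
$Y = \frac{15}{8}$ ($Y = \frac{5}{4} - \frac{\frac{1}{2 \left(-2\right)} \left(4 + 6\right)}{4} = \frac{5}{4} - \frac{\frac{1}{2} \left(- \frac{1}{2}\right) 10}{4} = \frac{5}{4} - \frac{\left(- \frac{1}{4}\right) 10}{4} = \frac{5}{4} - - \frac{5}{8} = \frac{5}{4} + \frac{5}{8} = \frac{15}{8} \approx 1.875$)
$\left(\left(\frac{15}{-82} - \frac{84}{83}\right) - 236\right) - Y = \left(\left(\frac{15}{-82} - \frac{84}{83}\right) - 236\right) - \frac{15}{8} = \left(\left(15 \left(- \frac{1}{82}\right) - \frac{84}{83}\right) - 236\right) - \frac{15}{8} = \left(\left(- \frac{15}{82} - \frac{84}{83}\right) - 236\right) - \frac{15}{8} = \left(- \frac{8133}{6806} - 236\right) - \frac{15}{8} = - \frac{1614349}{6806} - \frac{15}{8} = - \frac{6508441}{27224}$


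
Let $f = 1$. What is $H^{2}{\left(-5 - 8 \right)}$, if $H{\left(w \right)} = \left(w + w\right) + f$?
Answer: $625$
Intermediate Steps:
$H{\left(w \right)} = 1 + 2 w$ ($H{\left(w \right)} = \left(w + w\right) + 1 = 2 w + 1 = 1 + 2 w$)
$H^{2}{\left(-5 - 8 \right)} = \left(1 + 2 \left(-5 - 8\right)\right)^{2} = \left(1 + 2 \left(-13\right)\right)^{2} = \left(1 - 26\right)^{2} = \left(-25\right)^{2} = 625$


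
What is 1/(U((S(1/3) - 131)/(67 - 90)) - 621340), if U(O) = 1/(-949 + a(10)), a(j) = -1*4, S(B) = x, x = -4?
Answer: -953/592137021 ≈ -1.6094e-6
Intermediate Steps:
S(B) = -4
a(j) = -4
U(O) = -1/953 (U(O) = 1/(-949 - 4) = 1/(-953) = -1/953)
1/(U((S(1/3) - 131)/(67 - 90)) - 621340) = 1/(-1/953 - 621340) = 1/(-592137021/953) = -953/592137021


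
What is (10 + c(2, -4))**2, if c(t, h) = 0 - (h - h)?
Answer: 100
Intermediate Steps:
c(t, h) = 0 (c(t, h) = 0 - 1*0 = 0 + 0 = 0)
(10 + c(2, -4))**2 = (10 + 0)**2 = 10**2 = 100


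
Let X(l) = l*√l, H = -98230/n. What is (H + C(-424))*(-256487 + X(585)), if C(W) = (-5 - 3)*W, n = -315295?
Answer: -54866615125938/63059 + 375422183370*√65/63059 ≈ -8.2209e+8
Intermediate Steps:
H = 19646/63059 (H = -98230/(-315295) = -98230*(-1/315295) = 19646/63059 ≈ 0.31155)
C(W) = -8*W
X(l) = l^(3/2)
(H + C(-424))*(-256487 + X(585)) = (19646/63059 - 8*(-424))*(-256487 + 585^(3/2)) = (19646/63059 + 3392)*(-256487 + 1755*√65) = 213915774*(-256487 + 1755*√65)/63059 = -54866615125938/63059 + 375422183370*√65/63059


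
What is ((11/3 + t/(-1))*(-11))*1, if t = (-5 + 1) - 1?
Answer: -286/3 ≈ -95.333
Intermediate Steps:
t = -5 (t = -4 - 1 = -5)
((11/3 + t/(-1))*(-11))*1 = ((11/3 - 5/(-1))*(-11))*1 = ((11*(⅓) - 5*(-1))*(-11))*1 = ((11/3 + 5)*(-11))*1 = ((26/3)*(-11))*1 = -286/3*1 = -286/3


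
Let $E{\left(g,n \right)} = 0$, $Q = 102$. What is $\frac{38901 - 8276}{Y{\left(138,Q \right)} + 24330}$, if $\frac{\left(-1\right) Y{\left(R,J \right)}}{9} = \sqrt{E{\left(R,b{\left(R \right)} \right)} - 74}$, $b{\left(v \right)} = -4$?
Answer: $\frac{124184375}{98659149} + \frac{30625 i \sqrt{74}}{65772766} \approx 1.2587 + 0.0040054 i$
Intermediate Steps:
$Y{\left(R,J \right)} = - 9 i \sqrt{74}$ ($Y{\left(R,J \right)} = - 9 \sqrt{0 - 74} = - 9 \sqrt{-74} = - 9 i \sqrt{74}$)
$\frac{38901 - 8276}{Y{\left(138,Q \right)} + 24330} = \frac{38901 - 8276}{- 9 i \sqrt{74} + 24330} = \frac{30625}{24330 - 9 i \sqrt{74}}$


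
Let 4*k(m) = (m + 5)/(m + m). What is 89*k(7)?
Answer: 267/14 ≈ 19.071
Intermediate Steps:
k(m) = (5 + m)/(8*m) (k(m) = ((m + 5)/(m + m))/4 = ((5 + m)/((2*m)))/4 = ((5 + m)*(1/(2*m)))/4 = ((5 + m)/(2*m))/4 = (5 + m)/(8*m))
89*k(7) = 89*((1/8)*(5 + 7)/7) = 89*((1/8)*(1/7)*12) = 89*(3/14) = 267/14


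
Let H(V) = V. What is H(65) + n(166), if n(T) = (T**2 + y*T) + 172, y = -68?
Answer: 16505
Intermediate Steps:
n(T) = 172 + T**2 - 68*T (n(T) = (T**2 - 68*T) + 172 = 172 + T**2 - 68*T)
H(65) + n(166) = 65 + (172 + 166**2 - 68*166) = 65 + (172 + 27556 - 11288) = 65 + 16440 = 16505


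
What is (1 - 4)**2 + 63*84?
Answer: 5301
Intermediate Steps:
(1 - 4)**2 + 63*84 = (-3)**2 + 5292 = 9 + 5292 = 5301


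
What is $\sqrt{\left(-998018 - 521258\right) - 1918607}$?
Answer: $9 i \sqrt{42443} \approx 1854.2 i$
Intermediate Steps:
$\sqrt{\left(-998018 - 521258\right) - 1918607} = \sqrt{-1519276 - 1918607} = \sqrt{-3437883} = 9 i \sqrt{42443}$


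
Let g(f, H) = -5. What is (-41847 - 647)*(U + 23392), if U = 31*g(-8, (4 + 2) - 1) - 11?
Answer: -986965644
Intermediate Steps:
U = -166 (U = 31*(-5) - 11 = -155 - 11 = -166)
(-41847 - 647)*(U + 23392) = (-41847 - 647)*(-166 + 23392) = -42494*23226 = -986965644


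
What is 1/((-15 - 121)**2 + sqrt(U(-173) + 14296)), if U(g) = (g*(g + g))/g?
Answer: 9248/171044033 - 15*sqrt(62)/342088066 ≈ 5.3723e-5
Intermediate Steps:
U(g) = 2*g (U(g) = (g*(2*g))/g = (2*g**2)/g = 2*g)
1/((-15 - 121)**2 + sqrt(U(-173) + 14296)) = 1/((-15 - 121)**2 + sqrt(2*(-173) + 14296)) = 1/((-136)**2 + sqrt(-346 + 14296)) = 1/(18496 + sqrt(13950)) = 1/(18496 + 15*sqrt(62))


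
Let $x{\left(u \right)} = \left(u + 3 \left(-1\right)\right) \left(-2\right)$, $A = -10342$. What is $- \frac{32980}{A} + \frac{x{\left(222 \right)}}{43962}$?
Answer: $\frac{120444747}{37887917} \approx 3.179$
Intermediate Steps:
$x{\left(u \right)} = 6 - 2 u$ ($x{\left(u \right)} = \left(u - 3\right) \left(-2\right) = \left(-3 + u\right) \left(-2\right) = 6 - 2 u$)
$- \frac{32980}{A} + \frac{x{\left(222 \right)}}{43962} = - \frac{32980}{-10342} + \frac{6 - 444}{43962} = \left(-32980\right) \left(- \frac{1}{10342}\right) + \left(6 - 444\right) \frac{1}{43962} = \frac{16490}{5171} - \frac{73}{7327} = \frac{120444747}{37887917}$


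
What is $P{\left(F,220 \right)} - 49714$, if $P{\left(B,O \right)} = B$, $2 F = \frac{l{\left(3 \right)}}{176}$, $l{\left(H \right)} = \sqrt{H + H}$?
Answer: $-49714 + \frac{\sqrt{6}}{352} \approx -49714.0$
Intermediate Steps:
$l{\left(H \right)} = \sqrt{2} \sqrt{H}$ ($l{\left(H \right)} = \sqrt{2 H} = \sqrt{2} \sqrt{H}$)
$F = \frac{\sqrt{6}}{352}$ ($F = \frac{\sqrt{2} \sqrt{3} \cdot \frac{1}{176}}{2} = \frac{\sqrt{6} \cdot \frac{1}{176}}{2} = \frac{\frac{1}{176} \sqrt{6}}{2} = \frac{\sqrt{6}}{352} \approx 0.0069588$)
$P{\left(F,220 \right)} - 49714 = \frac{\sqrt{6}}{352} - 49714 = -49714 + \frac{\sqrt{6}}{352}$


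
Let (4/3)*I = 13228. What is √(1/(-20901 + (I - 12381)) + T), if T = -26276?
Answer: I*√14339767593957/23361 ≈ 162.1*I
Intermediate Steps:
I = 9921 (I = (¾)*13228 = 9921)
√(1/(-20901 + (I - 12381)) + T) = √(1/(-20901 + (9921 - 12381)) - 26276) = √(1/(-20901 - 2460) - 26276) = √(1/(-23361) - 26276) = √(-1/23361 - 26276) = √(-613833637/23361) = I*√14339767593957/23361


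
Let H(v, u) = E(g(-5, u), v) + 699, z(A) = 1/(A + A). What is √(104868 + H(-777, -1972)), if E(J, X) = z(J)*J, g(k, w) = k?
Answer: √422270/2 ≈ 324.91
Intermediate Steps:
z(A) = 1/(2*A)
E(J, X) = ½ (E(J, X) = (1/(2*J))*J = ½)
H(v, u) = 1399/2 (H(v, u) = ½ + 699 = 1399/2)
√(104868 + H(-777, -1972)) = √(104868 + 1399/2) = √(211135/2) = √422270/2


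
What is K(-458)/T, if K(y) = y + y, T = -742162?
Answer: 458/371081 ≈ 0.0012342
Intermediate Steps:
K(y) = 2*y
K(-458)/T = (2*(-458))/(-742162) = -916*(-1/742162) = 458/371081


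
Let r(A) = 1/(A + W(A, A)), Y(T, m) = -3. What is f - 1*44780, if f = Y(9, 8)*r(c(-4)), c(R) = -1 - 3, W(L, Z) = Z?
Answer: -358237/8 ≈ -44780.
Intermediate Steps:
c(R) = -4
r(A) = 1/(2*A) (r(A) = 1/(A + A) = 1/(2*A))
f = 3/8 (f = -3/(2*(-4)) = -3*(-1)/(2*4) = -3*(-⅛) = 3/8 ≈ 0.37500)
f - 1*44780 = 3/8 - 1*44780 = 3/8 - 44780 = -358237/8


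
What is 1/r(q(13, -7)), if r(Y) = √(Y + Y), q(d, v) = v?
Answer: -I*√14/14 ≈ -0.26726*I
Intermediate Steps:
r(Y) = √2*√Y (r(Y) = √(2*Y) = √2*√Y)
1/r(q(13, -7)) = 1/(√2*√(-7)) = 1/(√2*(I*√7)) = 1/(I*√14) = -I*√14/14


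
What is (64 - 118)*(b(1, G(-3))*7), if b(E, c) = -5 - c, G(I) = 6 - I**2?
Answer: 756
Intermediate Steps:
(64 - 118)*(b(1, G(-3))*7) = (64 - 118)*((-5 - (6 - 1*(-3)**2))*7) = -54*(-5 - (6 - 1*9))*7 = -54*(-5 - (6 - 9))*7 = -54*(-5 - 1*(-3))*7 = -54*(-5 + 3)*7 = -(-108)*7 = -54*(-14) = 756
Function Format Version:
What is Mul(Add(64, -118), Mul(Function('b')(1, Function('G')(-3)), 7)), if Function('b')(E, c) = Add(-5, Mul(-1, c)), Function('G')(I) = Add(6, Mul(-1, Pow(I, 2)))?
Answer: 756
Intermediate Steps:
Mul(Add(64, -118), Mul(Function('b')(1, Function('G')(-3)), 7)) = Mul(Add(64, -118), Mul(Add(-5, Mul(-1, Add(6, Mul(-1, Pow(-3, 2))))), 7)) = Mul(-54, Mul(Add(-5, Mul(-1, Add(6, Mul(-1, 9)))), 7)) = Mul(-54, Mul(Add(-5, Mul(-1, Add(6, -9))), 7)) = Mul(-54, Mul(Add(-5, Mul(-1, -3)), 7)) = Mul(-54, Mul(Add(-5, 3), 7)) = Mul(-54, Mul(-2, 7)) = Mul(-54, -14) = 756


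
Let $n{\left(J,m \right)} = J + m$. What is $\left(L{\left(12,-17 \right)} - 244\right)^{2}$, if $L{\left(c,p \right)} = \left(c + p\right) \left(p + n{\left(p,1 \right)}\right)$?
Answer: $6241$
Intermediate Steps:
$L{\left(c,p \right)} = \left(1 + 2 p\right) \left(c + p\right)$ ($L{\left(c,p \right)} = \left(c + p\right) \left(p + \left(p + 1\right)\right) = \left(c + p\right) \left(p + \left(1 + p\right)\right) = \left(c + p\right) \left(1 + 2 p\right) = \left(1 + 2 p\right) \left(c + p\right)$)
$\left(L{\left(12,-17 \right)} - 244\right)^{2} = \left(\left(12 - 17 + 2 \left(-17\right)^{2} + 2 \cdot 12 \left(-17\right)\right) - 244\right)^{2} = \left(\left(12 - 17 + 2 \cdot 289 - 408\right) - 244\right)^{2} = \left(\left(12 - 17 + 578 - 408\right) - 244\right)^{2} = \left(165 - 244\right)^{2} = \left(-79\right)^{2} = 6241$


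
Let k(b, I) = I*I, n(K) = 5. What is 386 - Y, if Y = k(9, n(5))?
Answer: 361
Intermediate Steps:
k(b, I) = I²
Y = 25 (Y = 5² = 25)
386 - Y = 386 - 1*25 = 386 - 25 = 361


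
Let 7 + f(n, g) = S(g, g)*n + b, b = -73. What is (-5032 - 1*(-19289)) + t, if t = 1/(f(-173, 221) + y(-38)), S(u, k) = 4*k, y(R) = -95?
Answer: 2182846498/153107 ≈ 14257.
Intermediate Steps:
f(n, g) = -80 + 4*g*n (f(n, g) = -7 + ((4*g)*n - 73) = -7 + (4*g*n - 73) = -7 + (-73 + 4*g*n) = -80 + 4*g*n)
t = -1/153107 (t = 1/((-80 + 4*221*(-173)) - 95) = 1/((-80 - 152932) - 95) = 1/(-153012 - 95) = 1/(-153107) = -1/153107 ≈ -6.5314e-6)
(-5032 - 1*(-19289)) + t = (-5032 - 1*(-19289)) - 1/153107 = (-5032 + 19289) - 1/153107 = 14257 - 1/153107 = 2182846498/153107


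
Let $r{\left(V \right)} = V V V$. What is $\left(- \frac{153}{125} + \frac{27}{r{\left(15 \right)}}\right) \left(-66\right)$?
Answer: $\frac{10032}{125} \approx 80.256$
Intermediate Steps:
$r{\left(V \right)} = V^{3}$ ($r{\left(V \right)} = V^{2} V = V^{3}$)
$\left(- \frac{153}{125} + \frac{27}{r{\left(15 \right)}}\right) \left(-66\right) = \left(- \frac{153}{125} + \frac{27}{15^{3}}\right) \left(-66\right) = \left(\left(-153\right) \frac{1}{125} + \frac{27}{3375}\right) \left(-66\right) = \left(- \frac{153}{125} + 27 \cdot \frac{1}{3375}\right) \left(-66\right) = \left(- \frac{153}{125} + \frac{1}{125}\right) \left(-66\right) = \left(- \frac{152}{125}\right) \left(-66\right) = \frac{10032}{125}$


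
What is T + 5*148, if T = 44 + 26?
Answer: 810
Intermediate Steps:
T = 70
T + 5*148 = 70 + 5*148 = 70 + 740 = 810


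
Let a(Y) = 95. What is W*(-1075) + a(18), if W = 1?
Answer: -980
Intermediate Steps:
W*(-1075) + a(18) = 1*(-1075) + 95 = -1075 + 95 = -980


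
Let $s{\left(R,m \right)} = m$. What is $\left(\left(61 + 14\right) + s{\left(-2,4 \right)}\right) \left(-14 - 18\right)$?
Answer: $-2528$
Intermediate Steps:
$\left(\left(61 + 14\right) + s{\left(-2,4 \right)}\right) \left(-14 - 18\right) = \left(\left(61 + 14\right) + 4\right) \left(-14 - 18\right) = \left(75 + 4\right) \left(-32\right) = 79 \left(-32\right) = -2528$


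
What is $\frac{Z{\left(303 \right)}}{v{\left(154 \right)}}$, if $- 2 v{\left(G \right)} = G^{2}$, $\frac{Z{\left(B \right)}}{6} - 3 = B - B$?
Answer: $- \frac{9}{5929} \approx -0.001518$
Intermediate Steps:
$Z{\left(B \right)} = 18$ ($Z{\left(B \right)} = 18 + 6 \left(B - B\right) = 18 + 6 \cdot 0 = 18 + 0 = 18$)
$v{\left(G \right)} = - \frac{G^{2}}{2}$
$\frac{Z{\left(303 \right)}}{v{\left(154 \right)}} = \frac{18}{\left(- \frac{1}{2}\right) 154^{2}} = \frac{18}{\left(- \frac{1}{2}\right) 23716} = \frac{18}{-11858} = 18 \left(- \frac{1}{11858}\right) = - \frac{9}{5929}$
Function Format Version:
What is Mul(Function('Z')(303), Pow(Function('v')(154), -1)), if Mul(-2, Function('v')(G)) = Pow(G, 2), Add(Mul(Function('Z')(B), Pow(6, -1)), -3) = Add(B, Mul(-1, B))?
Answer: Rational(-9, 5929) ≈ -0.0015180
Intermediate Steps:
Function('Z')(B) = 18 (Function('Z')(B) = Add(18, Mul(6, Add(B, Mul(-1, B)))) = Add(18, Mul(6, 0)) = Add(18, 0) = 18)
Function('v')(G) = Mul(Rational(-1, 2), Pow(G, 2))
Mul(Function('Z')(303), Pow(Function('v')(154), -1)) = Mul(18, Pow(Mul(Rational(-1, 2), Pow(154, 2)), -1)) = Mul(18, Pow(Mul(Rational(-1, 2), 23716), -1)) = Mul(18, Pow(-11858, -1)) = Mul(18, Rational(-1, 11858)) = Rational(-9, 5929)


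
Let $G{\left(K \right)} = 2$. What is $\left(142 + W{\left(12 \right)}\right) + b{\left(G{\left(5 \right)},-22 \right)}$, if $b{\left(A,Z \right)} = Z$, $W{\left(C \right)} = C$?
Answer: $132$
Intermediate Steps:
$\left(142 + W{\left(12 \right)}\right) + b{\left(G{\left(5 \right)},-22 \right)} = \left(142 + 12\right) - 22 = 154 - 22 = 132$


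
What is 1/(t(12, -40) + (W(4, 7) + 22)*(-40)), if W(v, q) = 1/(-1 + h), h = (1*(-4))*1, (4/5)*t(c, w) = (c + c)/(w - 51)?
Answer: -91/79382 ≈ -0.0011464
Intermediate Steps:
t(c, w) = 5*c/(2*(-51 + w)) (t(c, w) = 5*((c + c)/(w - 51))/4 = 5*((2*c)/(-51 + w))/4 = 5*(2*c/(-51 + w))/4 = 5*c/(2*(-51 + w)))
h = -4 (h = -4*1 = -4)
W(v, q) = -⅕ (W(v, q) = 1/(-1 - 4) = 1/(-5) = -⅕)
1/(t(12, -40) + (W(4, 7) + 22)*(-40)) = 1/((5/2)*12/(-51 - 40) + (-⅕ + 22)*(-40)) = 1/((5/2)*12/(-91) + (109/5)*(-40)) = 1/((5/2)*12*(-1/91) - 872) = 1/(-30/91 - 872) = 1/(-79382/91) = -91/79382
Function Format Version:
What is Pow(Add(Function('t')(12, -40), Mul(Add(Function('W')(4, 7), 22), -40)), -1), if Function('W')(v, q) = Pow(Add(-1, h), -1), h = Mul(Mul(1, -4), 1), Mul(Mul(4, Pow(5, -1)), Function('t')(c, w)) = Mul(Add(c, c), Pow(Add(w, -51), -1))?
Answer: Rational(-91, 79382) ≈ -0.0011464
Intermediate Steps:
Function('t')(c, w) = Mul(Rational(5, 2), c, Pow(Add(-51, w), -1)) (Function('t')(c, w) = Mul(Rational(5, 4), Mul(Add(c, c), Pow(Add(w, -51), -1))) = Mul(Rational(5, 4), Mul(Mul(2, c), Pow(Add(-51, w), -1))) = Mul(Rational(5, 4), Mul(2, c, Pow(Add(-51, w), -1))) = Mul(Rational(5, 2), c, Pow(Add(-51, w), -1)))
h = -4 (h = Mul(-4, 1) = -4)
Function('W')(v, q) = Rational(-1, 5) (Function('W')(v, q) = Pow(Add(-1, -4), -1) = Pow(-5, -1) = Rational(-1, 5))
Pow(Add(Function('t')(12, -40), Mul(Add(Function('W')(4, 7), 22), -40)), -1) = Pow(Add(Mul(Rational(5, 2), 12, Pow(Add(-51, -40), -1)), Mul(Add(Rational(-1, 5), 22), -40)), -1) = Pow(Add(Mul(Rational(5, 2), 12, Pow(-91, -1)), Mul(Rational(109, 5), -40)), -1) = Pow(Add(Mul(Rational(5, 2), 12, Rational(-1, 91)), -872), -1) = Pow(Add(Rational(-30, 91), -872), -1) = Pow(Rational(-79382, 91), -1) = Rational(-91, 79382)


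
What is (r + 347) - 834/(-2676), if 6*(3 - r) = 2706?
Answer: -44907/446 ≈ -100.69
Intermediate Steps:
r = -448 (r = 3 - 1/6*2706 = 3 - 451 = -448)
(r + 347) - 834/(-2676) = (-448 + 347) - 834/(-2676) = -101 - 834*(-1/2676) = -101 + 139/446 = -44907/446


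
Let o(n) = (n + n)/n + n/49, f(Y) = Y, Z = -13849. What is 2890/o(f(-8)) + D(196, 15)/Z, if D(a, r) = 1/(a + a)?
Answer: 76877350079/48859272 ≈ 1573.4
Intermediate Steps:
D(a, r) = 1/(2*a)
o(n) = 2 + n/49 (o(n) = (2*n)/n + n*(1/49) = 2 + n/49)
2890/o(f(-8)) + D(196, 15)/Z = 2890/(2 + (1/49)*(-8)) + ((½)/196)/(-13849) = 2890/(2 - 8/49) + ((½)*(1/196))*(-1/13849) = 2890/(90/49) + (1/392)*(-1/13849) = 2890*(49/90) - 1/5428808 = 14161/9 - 1/5428808 = 76877350079/48859272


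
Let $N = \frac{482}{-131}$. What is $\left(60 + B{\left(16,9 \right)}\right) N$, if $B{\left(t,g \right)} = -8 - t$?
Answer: $- \frac{17352}{131} \approx -132.46$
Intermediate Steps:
$N = - \frac{482}{131}$ ($N = 482 \left(- \frac{1}{131}\right) = - \frac{482}{131} \approx -3.6794$)
$\left(60 + B{\left(16,9 \right)}\right) N = \left(60 - 24\right) \left(- \frac{482}{131}\right) = 36 \left(- \frac{482}{131}\right) = - \frac{17352}{131}$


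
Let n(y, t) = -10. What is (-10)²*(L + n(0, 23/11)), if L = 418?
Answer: 40800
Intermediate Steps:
(-10)²*(L + n(0, 23/11)) = (-10)²*(418 - 10) = 100*408 = 40800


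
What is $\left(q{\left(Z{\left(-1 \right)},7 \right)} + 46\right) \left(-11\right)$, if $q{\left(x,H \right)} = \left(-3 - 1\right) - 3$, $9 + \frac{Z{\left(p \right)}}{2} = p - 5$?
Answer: $-429$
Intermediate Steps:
$Z{\left(p \right)} = -28 + 2 p$ ($Z{\left(p \right)} = -18 + 2 \left(p - 5\right) = -18 + 2 \left(-5 + p\right) = -18 + \left(-10 + 2 p\right) = -28 + 2 p$)
$q{\left(x,H \right)} = -7$ ($q{\left(x,H \right)} = -4 - 3 = -7$)
$\left(q{\left(Z{\left(-1 \right)},7 \right)} + 46\right) \left(-11\right) = \left(-7 + 46\right) \left(-11\right) = 39 \left(-11\right) = -429$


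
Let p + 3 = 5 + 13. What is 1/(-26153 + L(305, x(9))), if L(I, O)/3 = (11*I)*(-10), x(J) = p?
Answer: -1/126803 ≈ -7.8863e-6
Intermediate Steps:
p = 15 (p = -3 + (5 + 13) = -3 + 18 = 15)
x(J) = 15
L(I, O) = -330*I (L(I, O) = 3*((11*I)*(-10)) = 3*(-110*I) = -330*I)
1/(-26153 + L(305, x(9))) = 1/(-26153 - 330*305) = 1/(-26153 - 100650) = 1/(-126803) = -1/126803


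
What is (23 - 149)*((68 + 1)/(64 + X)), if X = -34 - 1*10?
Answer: -4347/10 ≈ -434.70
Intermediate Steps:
X = -44 (X = -34 - 10 = -44)
(23 - 149)*((68 + 1)/(64 + X)) = (23 - 149)*((68 + 1)/(64 - 44)) = -8694/20 = -126*69/20 = -4347/10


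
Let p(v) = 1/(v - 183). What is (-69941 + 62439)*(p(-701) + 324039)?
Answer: -1074475731725/442 ≈ -2.4309e+9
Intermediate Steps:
p(v) = 1/(-183 + v)
(-69941 + 62439)*(p(-701) + 324039) = (-69941 + 62439)*(1/(-183 - 701) + 324039) = -7502*(1/(-884) + 324039) = -7502*(-1/884 + 324039) = -7502*286450475/884 = -1074475731725/442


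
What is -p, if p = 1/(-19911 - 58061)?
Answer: 1/77972 ≈ 1.2825e-5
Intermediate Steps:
p = -1/77972 (p = 1/(-77972) = -1/77972 ≈ -1.2825e-5)
-p = -1*(-1/77972) = 1/77972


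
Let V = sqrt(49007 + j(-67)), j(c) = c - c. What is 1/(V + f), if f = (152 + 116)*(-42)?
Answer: -1608/18092647 - sqrt(49007)/126648529 ≈ -9.0624e-5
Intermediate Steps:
j(c) = 0
V = sqrt(49007) (V = sqrt(49007 + 0) = sqrt(49007) ≈ 221.38)
f = -11256 (f = 268*(-42) = -11256)
1/(V + f) = 1/(sqrt(49007) - 11256) = 1/(-11256 + sqrt(49007))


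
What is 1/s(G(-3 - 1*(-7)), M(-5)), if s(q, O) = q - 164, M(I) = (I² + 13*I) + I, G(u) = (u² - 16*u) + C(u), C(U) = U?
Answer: -1/208 ≈ -0.0048077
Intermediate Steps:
G(u) = u² - 15*u (G(u) = (u² - 16*u) + u = u² - 15*u)
M(I) = I² + 14*I
s(q, O) = -164 + q
1/s(G(-3 - 1*(-7)), M(-5)) = 1/(-164 + (-3 - 1*(-7))*(-15 + (-3 - 1*(-7)))) = 1/(-164 + (-3 + 7)*(-15 + (-3 + 7))) = 1/(-164 + 4*(-15 + 4)) = 1/(-164 + 4*(-11)) = 1/(-164 - 44) = 1/(-208) = -1/208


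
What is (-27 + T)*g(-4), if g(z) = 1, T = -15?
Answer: -42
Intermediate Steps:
(-27 + T)*g(-4) = (-27 - 15)*1 = -42*1 = -42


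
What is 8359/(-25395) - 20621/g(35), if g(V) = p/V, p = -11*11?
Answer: 18327448886/3072795 ≈ 5964.4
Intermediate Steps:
p = -121
g(V) = -121/V
8359/(-25395) - 20621/g(35) = 8359/(-25395) - 20621/((-121/35)) = 8359*(-1/25395) - 20621/((-121*1/35)) = -8359/25395 - 20621/(-121/35) = -8359/25395 - 20621*(-35/121) = -8359/25395 + 721735/121 = 18327448886/3072795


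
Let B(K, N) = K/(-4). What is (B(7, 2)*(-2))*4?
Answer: 14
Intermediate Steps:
B(K, N) = -K/4 (B(K, N) = K*(-¼) = -K/4)
(B(7, 2)*(-2))*4 = (-¼*7*(-2))*4 = -7/4*(-2)*4 = (7/2)*4 = 14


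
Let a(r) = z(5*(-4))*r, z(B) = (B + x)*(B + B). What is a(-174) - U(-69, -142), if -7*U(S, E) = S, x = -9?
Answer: -1412949/7 ≈ -2.0185e+5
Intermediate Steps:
U(S, E) = -S/7
z(B) = 2*B*(-9 + B) (z(B) = (B - 9)*(B + B) = (-9 + B)*(2*B) = 2*B*(-9 + B))
a(r) = 1160*r (a(r) = (2*(5*(-4))*(-9 + 5*(-4)))*r = (2*(-20)*(-9 - 20))*r = (2*(-20)*(-29))*r = 1160*r)
a(-174) - U(-69, -142) = 1160*(-174) - (-1)*(-69)/7 = -201840 - 1*69/7 = -201840 - 69/7 = -1412949/7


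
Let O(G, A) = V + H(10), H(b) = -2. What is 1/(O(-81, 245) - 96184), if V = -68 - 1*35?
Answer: -1/96289 ≈ -1.0385e-5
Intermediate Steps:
V = -103 (V = -68 - 35 = -103)
O(G, A) = -105 (O(G, A) = -103 - 2 = -105)
1/(O(-81, 245) - 96184) = 1/(-105 - 96184) = 1/(-96289) = -1/96289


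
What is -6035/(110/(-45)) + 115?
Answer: 56845/22 ≈ 2583.9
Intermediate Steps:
-6035/(110/(-45)) + 115 = -6035/(110*(-1/45)) + 115 = -6035/(-22/9) + 115 = -6035*(-9)/22 + 115 = -71*(-765/22) + 115 = 54315/22 + 115 = 56845/22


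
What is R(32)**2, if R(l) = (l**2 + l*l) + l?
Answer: 4326400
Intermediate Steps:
R(l) = l + 2*l**2 (R(l) = (l**2 + l**2) + l = 2*l**2 + l = l + 2*l**2)
R(32)**2 = (32*(1 + 2*32))**2 = (32*(1 + 64))**2 = (32*65)**2 = 2080**2 = 4326400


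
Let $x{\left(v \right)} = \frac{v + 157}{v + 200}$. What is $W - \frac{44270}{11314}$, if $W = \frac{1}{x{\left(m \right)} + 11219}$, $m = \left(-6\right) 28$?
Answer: $- \frac{7946217571}{2030846029} \approx -3.9128$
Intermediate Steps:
$m = -168$
$x{\left(v \right)} = \frac{157 + v}{200 + v}$
$W = \frac{32}{358997}$ ($W = \frac{1}{\frac{157 - 168}{200 - 168} + 11219} = \frac{1}{\frac{1}{32} \left(-11\right) + 11219} = \frac{1}{- \frac{11}{32} + 11219} = \frac{1}{\frac{358997}{32}} = \frac{32}{358997} \approx 8.9137 \cdot 10^{-5}$)
$W - \frac{44270}{11314} = \frac{32}{358997} - \frac{44270}{11314} = \frac{32}{358997} - \frac{22135}{5657} = - \frac{7946217571}{2030846029}$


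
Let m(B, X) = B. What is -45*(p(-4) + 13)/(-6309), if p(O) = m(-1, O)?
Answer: 60/701 ≈ 0.085592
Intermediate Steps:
p(O) = -1
-45*(p(-4) + 13)/(-6309) = -45*(-1 + 13)/(-6309) = -45*12*(-1/6309) = -540*(-1/6309) = 60/701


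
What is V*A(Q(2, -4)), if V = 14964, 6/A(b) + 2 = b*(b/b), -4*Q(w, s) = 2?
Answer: -179568/5 ≈ -35914.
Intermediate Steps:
Q(w, s) = -½ (Q(w, s) = -¼*2 = -½)
A(b) = 6/(-2 + b) (A(b) = 6/(-2 + b*(b/b)) = 6/(-2 + b*1) = 6/(-2 + b))
V*A(Q(2, -4)) = 14964*(6/(-2 - ½)) = 14964*(6/(-5/2)) = 14964*(6*(-⅖)) = 14964*(-12/5) = -179568/5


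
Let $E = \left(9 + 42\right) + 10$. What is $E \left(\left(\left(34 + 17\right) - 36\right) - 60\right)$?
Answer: $-2745$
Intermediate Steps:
$E = 61$ ($E = 51 + 10 = 61$)
$E \left(\left(\left(34 + 17\right) - 36\right) - 60\right) = 61 \left(\left(\left(34 + 17\right) - 36\right) - 60\right) = 61 \left(\left(51 - 36\right) - 60\right) = 61 \left(15 - 60\right) = 61 \left(-45\right) = -2745$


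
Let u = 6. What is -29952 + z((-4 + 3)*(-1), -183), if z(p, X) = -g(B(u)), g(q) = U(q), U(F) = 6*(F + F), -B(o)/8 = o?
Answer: -29376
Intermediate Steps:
B(o) = -8*o
U(F) = 12*F (U(F) = 6*(2*F) = 12*F)
g(q) = 12*q
z(p, X) = 576 (z(p, X) = -12*(-8*6) = -12*(-48) = -1*(-576) = 576)
-29952 + z((-4 + 3)*(-1), -183) = -29952 + 576 = -29376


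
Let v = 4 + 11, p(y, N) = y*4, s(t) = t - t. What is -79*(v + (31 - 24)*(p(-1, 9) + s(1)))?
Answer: 1027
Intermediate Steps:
s(t) = 0
p(y, N) = 4*y
v = 15
-79*(v + (31 - 24)*(p(-1, 9) + s(1))) = -79*(15 + (31 - 24)*(4*(-1) + 0)) = -79*(15 + 7*(-4 + 0)) = -79*(15 + 7*(-4)) = -79*(15 - 28) = -79*(-13) = 1027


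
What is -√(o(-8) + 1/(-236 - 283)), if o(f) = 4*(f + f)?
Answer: -I*√17239623/519 ≈ -8.0001*I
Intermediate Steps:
o(f) = 8*f (o(f) = 4*(2*f) = 8*f)
-√(o(-8) + 1/(-236 - 283)) = -√(8*(-8) + 1/(-236 - 283)) = -√(-64 + 1/(-519)) = -√(-64 - 1/519) = -√(-33217/519) = -I*√17239623/519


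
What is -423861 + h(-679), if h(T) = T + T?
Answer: -425219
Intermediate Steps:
h(T) = 2*T
-423861 + h(-679) = -423861 + 2*(-679) = -423861 - 1358 = -425219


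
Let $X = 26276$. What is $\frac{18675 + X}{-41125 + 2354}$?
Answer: $- \frac{44951}{38771} \approx -1.1594$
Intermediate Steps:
$\frac{18675 + X}{-41125 + 2354} = \frac{18675 + 26276}{-41125 + 2354} = \frac{44951}{-38771} = 44951 \left(- \frac{1}{38771}\right) = - \frac{44951}{38771}$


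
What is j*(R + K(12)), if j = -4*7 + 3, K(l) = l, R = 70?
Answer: -2050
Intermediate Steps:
j = -25 (j = -28 + 3 = -25)
j*(R + K(12)) = -25*(70 + 12) = -25*82 = -2050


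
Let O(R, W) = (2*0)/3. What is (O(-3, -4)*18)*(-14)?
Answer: 0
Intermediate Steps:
O(R, W) = 0 (O(R, W) = 0*(⅓) = 0)
(O(-3, -4)*18)*(-14) = (0*18)*(-14) = 0*(-14) = 0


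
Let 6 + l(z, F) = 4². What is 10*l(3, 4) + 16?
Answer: 116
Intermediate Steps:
l(z, F) = 10 (l(z, F) = -6 + 4² = -6 + 16 = 10)
10*l(3, 4) + 16 = 10*10 + 16 = 100 + 16 = 116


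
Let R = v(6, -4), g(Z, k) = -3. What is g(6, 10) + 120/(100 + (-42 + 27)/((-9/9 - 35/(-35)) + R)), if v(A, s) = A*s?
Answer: -291/161 ≈ -1.8075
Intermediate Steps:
R = -24 (R = 6*(-4) = -24)
g(6, 10) + 120/(100 + (-42 + 27)/((-9/9 - 35/(-35)) + R)) = -3 + 120/(100 + (-42 + 27)/((-9/9 - 35/(-35)) - 24)) = -3 + 120/(100 - 15/((-9*1/9 - 35*(-1/35)) - 24)) = -3 + 120/(100 - 15/((-1 + 1) - 24)) = -3 + 120/(100 - 15/(0 - 24)) = -3 + 120/(100 - 15/(-24)) = -3 + 120/(100 - 15*(-1/24)) = -3 + 120/(100 + 5/8) = -3 + 120/(805/8) = -3 + 120*(8/805) = -3 + 192/161 = -291/161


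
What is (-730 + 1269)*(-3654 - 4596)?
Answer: -4446750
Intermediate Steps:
(-730 + 1269)*(-3654 - 4596) = 539*(-8250) = -4446750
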